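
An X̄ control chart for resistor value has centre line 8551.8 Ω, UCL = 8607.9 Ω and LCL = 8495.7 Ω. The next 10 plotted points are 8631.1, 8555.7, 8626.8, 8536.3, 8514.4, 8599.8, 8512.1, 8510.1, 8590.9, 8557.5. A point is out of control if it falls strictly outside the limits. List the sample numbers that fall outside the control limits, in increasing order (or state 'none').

1, 3

Compare each point to [8495.7, 8607.9]: sample 1 = 8631.1 > UCL; sample 3 = 8626.8 > UCL.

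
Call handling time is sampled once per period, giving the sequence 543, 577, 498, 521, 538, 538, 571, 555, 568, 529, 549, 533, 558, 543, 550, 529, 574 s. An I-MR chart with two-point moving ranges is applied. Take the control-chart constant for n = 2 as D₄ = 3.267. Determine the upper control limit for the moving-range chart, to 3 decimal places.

82.288

Moving ranges: 34, 79, 23, 17, 0, 33, 16, 13, 39, 20, 16, 25, 15, 7, 21, 45; M̄R̄ = 403.0000 / 16 = 25.1875
UCL_MR = D₄·M̄R̄ = 3.267 × 25.1875 = 82.2876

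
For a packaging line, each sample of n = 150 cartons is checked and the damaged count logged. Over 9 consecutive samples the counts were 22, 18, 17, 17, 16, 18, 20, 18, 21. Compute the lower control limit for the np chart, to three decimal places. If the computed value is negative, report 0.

6.458

p̄ = Σdᵢ / (k·n) = 167 / (9 × 150) = 0.12370
LCL = np̄ − 3·√(np̄(1−p̄)) = 18.5556 − 3 × 4.0324 = 6.4584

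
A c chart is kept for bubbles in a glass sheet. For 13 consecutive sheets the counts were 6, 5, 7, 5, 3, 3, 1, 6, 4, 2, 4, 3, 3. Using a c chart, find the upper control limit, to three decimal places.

10.000

c̄ = (6 + 5 + 7 + 5 + 3 + 3 + 1 + 6 + 4 + 2 + 4 + 3 + 3) / 13 = 52 / 13 = 4.0000
UCL = c̄ + 3√c̄ = 4.0000 + 3 × √4.0000 = 4.0000 + 3 × 2.0000 = 10.0000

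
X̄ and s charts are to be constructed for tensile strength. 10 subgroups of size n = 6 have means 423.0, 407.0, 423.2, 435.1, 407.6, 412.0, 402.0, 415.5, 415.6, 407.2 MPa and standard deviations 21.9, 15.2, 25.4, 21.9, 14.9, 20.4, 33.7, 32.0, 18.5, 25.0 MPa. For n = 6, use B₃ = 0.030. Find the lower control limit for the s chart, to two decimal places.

0.69

s̄ = (21.9 + 15.2 + 25.4 + 21.9 + 14.9 + 20.4 + 33.7 + 32.0 + 18.5 + 25.0) / 10 = 22.8900
LCL_s = B₃·s̄ = 0.030 × 22.8900 = 0.6867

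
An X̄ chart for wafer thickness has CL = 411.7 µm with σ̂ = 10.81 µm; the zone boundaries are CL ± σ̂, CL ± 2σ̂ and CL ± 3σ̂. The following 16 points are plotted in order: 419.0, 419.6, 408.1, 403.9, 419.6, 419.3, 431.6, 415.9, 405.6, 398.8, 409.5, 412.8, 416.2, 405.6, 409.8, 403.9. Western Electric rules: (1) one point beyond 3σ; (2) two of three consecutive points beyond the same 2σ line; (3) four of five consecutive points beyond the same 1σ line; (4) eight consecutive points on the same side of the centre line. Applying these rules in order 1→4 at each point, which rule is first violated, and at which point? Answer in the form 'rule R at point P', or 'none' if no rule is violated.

none

Zone of each point (C = within 1σ̂, B = 1σ̂–2σ̂, A = 2σ̂–3σ̂, * = beyond 3σ̂; sign = side of CL): 1:+C, 2:+C, 3:-C, 4:-C, 5:+C, 6:+C, 7:+B, 8:+C, 9:-C, 10:-B, 11:-C, 12:+C, 13:+C, 14:-C, 15:-C, 16:-C
No rule fires across all 16 points.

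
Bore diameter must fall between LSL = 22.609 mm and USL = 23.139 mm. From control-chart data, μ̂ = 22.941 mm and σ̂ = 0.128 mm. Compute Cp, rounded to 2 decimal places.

0.69

Cp = (USL − LSL) / (6σ̂) = (23.139 − 22.609) / (6 × 0.128) = 0.5300 / 0.7680 = 0.6901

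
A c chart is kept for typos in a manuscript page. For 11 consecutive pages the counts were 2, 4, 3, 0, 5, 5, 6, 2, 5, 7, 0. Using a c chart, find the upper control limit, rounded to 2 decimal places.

c̄ = (2 + 4 + 3 + 0 + 5 + 5 + 6 + 2 + 5 + 7 + 0) / 11 = 39 / 11 = 3.5455
UCL = c̄ + 3√c̄ = 3.5455 + 3 × √3.5455 = 3.5455 + 3 × 1.8829 = 9.1943

9.19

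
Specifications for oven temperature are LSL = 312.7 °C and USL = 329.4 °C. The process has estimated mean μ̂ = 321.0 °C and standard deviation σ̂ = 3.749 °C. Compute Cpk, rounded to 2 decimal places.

0.74

Cpu = (USL − μ̂) / (3σ̂) = (329.4 − 321.0) / (3 × 3.749) = 0.7469; Cpl = (μ̂ − LSL) / (3σ̂) = (321.0 − 312.7) / (3 × 3.749) = 0.7380; Cpk = min(Cpu, Cpl) = 0.7380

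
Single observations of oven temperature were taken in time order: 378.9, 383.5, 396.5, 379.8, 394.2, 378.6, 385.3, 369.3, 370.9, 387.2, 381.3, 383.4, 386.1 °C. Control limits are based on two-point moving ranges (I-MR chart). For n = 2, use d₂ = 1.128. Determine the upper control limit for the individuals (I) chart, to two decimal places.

X̄ = (378.9 + 383.5 + 396.5 + 379.8 + 394.2 + 378.6 + 385.3 + 369.3 + 370.9 + 387.2 + 381.3 + 383.4 + 386.1) / 13 = 382.6923
Moving ranges: 4.6, 13.0, 16.7, 14.4, 15.6, 6.7, 16.0, 1.6, 16.3, 5.9, 2.1, 2.7; M̄R̄ = 115.6000 / 12 = 9.6333
UCL = X̄ + 3·M̄R̄/d₂ = 382.6923 + 3 × 9.6333 / 1.128 = 408.3129

408.31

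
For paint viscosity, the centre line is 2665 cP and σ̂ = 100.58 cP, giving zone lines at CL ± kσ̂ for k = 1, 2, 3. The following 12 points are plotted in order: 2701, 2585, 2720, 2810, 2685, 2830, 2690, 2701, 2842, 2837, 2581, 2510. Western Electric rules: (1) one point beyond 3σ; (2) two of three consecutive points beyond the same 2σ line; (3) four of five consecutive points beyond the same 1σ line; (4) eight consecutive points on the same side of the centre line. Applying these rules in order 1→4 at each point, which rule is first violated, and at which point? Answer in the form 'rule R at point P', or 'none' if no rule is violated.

rule 4 at point 10

Zone of each point (C = within 1σ̂, B = 1σ̂–2σ̂, A = 2σ̂–3σ̂, * = beyond 3σ̂; sign = side of CL): 1:+C, 2:-C, 3:+C, 4:+B, 5:+C, 6:+B, 7:+C, 8:+C, 9:+B, 10:+B, 11:-C, 12:-B
Rule 4 (eight consecutive points on the same side of the centre line) is satisfied at point 10.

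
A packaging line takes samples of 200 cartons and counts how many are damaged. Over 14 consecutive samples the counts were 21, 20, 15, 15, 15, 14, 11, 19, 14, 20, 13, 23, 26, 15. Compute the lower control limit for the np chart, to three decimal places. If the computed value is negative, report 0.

5.315

p̄ = Σdᵢ / (k·n) = 241 / (14 × 200) = 0.08607
LCL = np̄ − 3·√(np̄(1−p̄)) = 17.2143 − 3 × 3.9664 = 5.3150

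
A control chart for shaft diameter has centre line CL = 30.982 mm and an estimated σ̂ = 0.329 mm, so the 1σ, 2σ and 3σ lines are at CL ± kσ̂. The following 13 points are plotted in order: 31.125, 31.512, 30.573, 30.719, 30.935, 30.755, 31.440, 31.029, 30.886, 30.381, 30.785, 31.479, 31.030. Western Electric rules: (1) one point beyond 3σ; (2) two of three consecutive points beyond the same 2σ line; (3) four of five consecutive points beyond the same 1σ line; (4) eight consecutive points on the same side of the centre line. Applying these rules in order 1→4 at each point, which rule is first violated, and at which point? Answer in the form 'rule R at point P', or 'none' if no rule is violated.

Zone of each point (C = within 1σ̂, B = 1σ̂–2σ̂, A = 2σ̂–3σ̂, * = beyond 3σ̂; sign = side of CL): 1:+C, 2:+B, 3:-B, 4:-C, 5:-C, 6:-C, 7:+B, 8:+C, 9:-C, 10:-B, 11:-C, 12:+B, 13:+C
No rule fires across all 13 points.

none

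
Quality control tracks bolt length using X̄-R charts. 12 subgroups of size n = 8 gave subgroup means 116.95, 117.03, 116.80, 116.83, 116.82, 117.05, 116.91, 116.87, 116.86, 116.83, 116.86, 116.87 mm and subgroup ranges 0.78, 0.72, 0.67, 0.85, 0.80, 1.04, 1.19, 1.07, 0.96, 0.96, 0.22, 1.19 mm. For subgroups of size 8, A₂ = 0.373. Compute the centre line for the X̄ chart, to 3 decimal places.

X̄̄ = (116.95 + 117.03 + 116.80 + 116.83 + 116.82 + 117.05 + 116.91 + 116.87 + 116.86 + 116.83 + 116.86 + 116.87) / 12 = 1402.6800 / 12 = 116.8900
CL = X̄̄ = 116.8900

116.890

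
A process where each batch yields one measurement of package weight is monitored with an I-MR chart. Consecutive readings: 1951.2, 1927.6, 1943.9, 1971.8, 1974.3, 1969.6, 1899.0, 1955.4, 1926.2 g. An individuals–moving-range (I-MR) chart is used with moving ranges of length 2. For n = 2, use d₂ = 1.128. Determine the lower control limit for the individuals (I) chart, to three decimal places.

1869.694

X̄ = (1951.2 + 1927.6 + 1943.9 + 1971.8 + 1974.3 + 1969.6 + 1899.0 + 1955.4 + 1926.2) / 9 = 1946.5556
Moving ranges: 23.6, 16.3, 27.9, 2.5, 4.7, 70.6, 56.4, 29.2; M̄R̄ = 231.2000 / 8 = 28.9000
LCL = X̄ − 3·M̄R̄/d₂ = 1946.5556 − 3 × 28.9000 / 1.128 = 1869.6939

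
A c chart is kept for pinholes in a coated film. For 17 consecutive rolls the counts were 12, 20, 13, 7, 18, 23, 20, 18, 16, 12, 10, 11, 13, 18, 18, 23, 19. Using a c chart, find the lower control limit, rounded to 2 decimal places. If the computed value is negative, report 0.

c̄ = (12 + 20 + 13 + 7 + 18 + 23 + 20 + 18 + 16 + 12 + 10 + 11 + 13 + 18 + 18 + 23 + 19) / 17 = 271 / 17 = 15.9412
LCL = c̄ − 3√c̄ = 15.9412 − 3 × 3.9926 = 3.9633

3.96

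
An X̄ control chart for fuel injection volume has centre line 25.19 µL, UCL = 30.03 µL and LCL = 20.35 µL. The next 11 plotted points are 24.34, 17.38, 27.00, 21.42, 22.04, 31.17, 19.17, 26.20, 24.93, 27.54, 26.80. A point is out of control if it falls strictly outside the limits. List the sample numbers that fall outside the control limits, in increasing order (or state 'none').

Compare each point to [20.35, 30.03]: sample 2 = 17.38 < LCL; sample 6 = 31.17 > UCL; sample 7 = 19.17 < LCL.

2, 6, 7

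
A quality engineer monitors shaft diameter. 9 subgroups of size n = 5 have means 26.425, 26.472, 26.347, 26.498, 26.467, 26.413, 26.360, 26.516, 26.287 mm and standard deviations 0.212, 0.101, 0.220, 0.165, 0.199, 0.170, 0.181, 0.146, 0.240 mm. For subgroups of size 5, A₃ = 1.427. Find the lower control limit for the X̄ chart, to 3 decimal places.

26.161

X̄̄ = (26.425 + 26.472 + 26.347 + 26.498 + 26.467 + 26.413 + 26.360 + 26.516 + 26.287) / 9 = 26.4206
s̄ = (0.212 + 0.101 + 0.220 + 0.165 + 0.199 + 0.170 + 0.181 + 0.146 + 0.240) / 9 = 0.1816
LCL = X̄̄ − A₃·s̄ = 26.4206 − 1.427 × 0.1816 = 26.1615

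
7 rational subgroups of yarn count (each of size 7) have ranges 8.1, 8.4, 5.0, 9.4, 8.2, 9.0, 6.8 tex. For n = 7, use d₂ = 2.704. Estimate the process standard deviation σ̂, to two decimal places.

R̄ = (8.1 + 8.4 + 5.0 + 9.4 + 8.2 + 9.0 + 6.8) / 7 = 7.8429
σ̂ = R̄ / d₂ = 7.8429 / 2.704 = 2.9005

2.90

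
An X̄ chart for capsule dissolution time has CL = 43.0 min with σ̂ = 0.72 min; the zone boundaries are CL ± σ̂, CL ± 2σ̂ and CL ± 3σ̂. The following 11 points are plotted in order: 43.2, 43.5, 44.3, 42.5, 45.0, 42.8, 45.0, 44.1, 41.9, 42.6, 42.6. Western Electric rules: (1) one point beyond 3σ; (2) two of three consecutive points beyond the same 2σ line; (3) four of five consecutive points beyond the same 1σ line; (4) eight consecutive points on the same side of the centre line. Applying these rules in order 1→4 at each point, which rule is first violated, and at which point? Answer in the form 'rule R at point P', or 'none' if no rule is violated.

rule 2 at point 7

Zone of each point (C = within 1σ̂, B = 1σ̂–2σ̂, A = 2σ̂–3σ̂, * = beyond 3σ̂; sign = side of CL): 1:+C, 2:+C, 3:+B, 4:-C, 5:+A, 6:-C, 7:+A, 8:+B, 9:-B, 10:-C, 11:-C
Rule 2 (two of three consecutive points beyond the same 2σ limit) is satisfied at point 7.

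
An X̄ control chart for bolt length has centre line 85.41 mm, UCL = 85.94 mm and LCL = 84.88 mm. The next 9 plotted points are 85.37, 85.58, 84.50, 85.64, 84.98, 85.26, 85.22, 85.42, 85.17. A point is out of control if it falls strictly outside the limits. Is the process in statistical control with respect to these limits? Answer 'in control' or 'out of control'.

out of control

Compare each point to [84.88, 85.94]: sample 3 = 84.50 < LCL.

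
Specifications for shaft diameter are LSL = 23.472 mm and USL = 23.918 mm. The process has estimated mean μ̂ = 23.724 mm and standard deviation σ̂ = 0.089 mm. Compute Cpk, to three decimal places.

0.727

Cpu = (USL − μ̂) / (3σ̂) = (23.918 − 23.724) / (3 × 0.089) = 0.7266; Cpl = (μ̂ − LSL) / (3σ̂) = (23.724 − 23.472) / (3 × 0.089) = 0.9438; Cpk = min(Cpu, Cpl) = 0.7266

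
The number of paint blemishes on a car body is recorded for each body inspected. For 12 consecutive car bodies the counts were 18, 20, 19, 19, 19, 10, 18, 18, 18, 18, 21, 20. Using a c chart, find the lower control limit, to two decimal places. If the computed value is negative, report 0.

5.38

c̄ = (18 + 20 + 19 + 19 + 19 + 10 + 18 + 18 + 18 + 18 + 21 + 20) / 12 = 218 / 12 = 18.1667
LCL = c̄ − 3√c̄ = 18.1667 − 3 × 4.2622 = 5.3800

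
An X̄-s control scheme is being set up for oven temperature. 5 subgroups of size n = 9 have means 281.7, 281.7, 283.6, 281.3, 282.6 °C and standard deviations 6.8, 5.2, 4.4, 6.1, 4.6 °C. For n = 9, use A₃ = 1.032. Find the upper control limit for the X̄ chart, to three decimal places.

X̄̄ = (281.7 + 281.7 + 283.6 + 281.3 + 282.6) / 5 = 282.1800
s̄ = (6.8 + 5.2 + 4.4 + 6.1 + 4.6) / 5 = 5.4200
UCL = X̄̄ + A₃·s̄ = 282.1800 + 1.032 × 5.4200 = 287.7734

287.773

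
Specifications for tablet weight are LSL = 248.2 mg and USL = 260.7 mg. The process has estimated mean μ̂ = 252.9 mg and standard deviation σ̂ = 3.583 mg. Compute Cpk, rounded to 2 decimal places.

Cpu = (USL − μ̂) / (3σ̂) = (260.7 − 252.9) / (3 × 3.583) = 0.7256; Cpl = (μ̂ − LSL) / (3σ̂) = (252.9 − 248.2) / (3 × 3.583) = 0.4372; Cpk = min(Cpu, Cpl) = 0.4372

0.44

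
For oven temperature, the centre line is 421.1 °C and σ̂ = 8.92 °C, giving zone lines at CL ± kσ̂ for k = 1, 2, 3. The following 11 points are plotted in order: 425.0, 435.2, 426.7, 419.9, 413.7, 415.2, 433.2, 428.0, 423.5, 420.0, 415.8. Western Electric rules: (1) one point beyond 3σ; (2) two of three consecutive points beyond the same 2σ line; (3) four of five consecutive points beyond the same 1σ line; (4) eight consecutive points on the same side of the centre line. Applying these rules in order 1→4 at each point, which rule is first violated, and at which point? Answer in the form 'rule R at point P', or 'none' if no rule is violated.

Zone of each point (C = within 1σ̂, B = 1σ̂–2σ̂, A = 2σ̂–3σ̂, * = beyond 3σ̂; sign = side of CL): 1:+C, 2:+B, 3:+C, 4:-C, 5:-C, 6:-C, 7:+B, 8:+C, 9:+C, 10:-C, 11:-C
No rule fires across all 11 points.

none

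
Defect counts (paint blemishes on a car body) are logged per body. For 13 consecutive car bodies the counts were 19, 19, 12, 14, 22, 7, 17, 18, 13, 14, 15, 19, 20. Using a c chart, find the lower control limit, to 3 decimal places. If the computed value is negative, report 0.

4.048

c̄ = (19 + 19 + 12 + 14 + 22 + 7 + 17 + 18 + 13 + 14 + 15 + 19 + 20) / 13 = 209 / 13 = 16.0769
LCL = c̄ − 3√c̄ = 16.0769 − 3 × 4.0096 = 4.0481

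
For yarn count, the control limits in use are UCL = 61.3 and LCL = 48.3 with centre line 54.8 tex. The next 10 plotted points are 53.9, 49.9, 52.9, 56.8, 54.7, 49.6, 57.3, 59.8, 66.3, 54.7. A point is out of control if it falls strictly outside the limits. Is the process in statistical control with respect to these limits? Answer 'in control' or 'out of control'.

Compare each point to [48.3, 61.3]: sample 9 = 66.3 > UCL.

out of control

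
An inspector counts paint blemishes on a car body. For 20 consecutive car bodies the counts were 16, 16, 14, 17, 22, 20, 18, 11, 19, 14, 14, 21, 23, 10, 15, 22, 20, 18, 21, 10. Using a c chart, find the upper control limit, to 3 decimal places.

29.437

c̄ = (16 + 16 + 14 + 17 + 22 + 20 + 18 + 11 + 19 + 14 + 14 + 21 + 23 + 10 + 15 + 22 + 20 + 18 + 21 + 10) / 20 = 341 / 20 = 17.0500
UCL = c̄ + 3√c̄ = 17.0500 + 3 × √17.0500 = 17.0500 + 3 × 4.1292 = 29.4375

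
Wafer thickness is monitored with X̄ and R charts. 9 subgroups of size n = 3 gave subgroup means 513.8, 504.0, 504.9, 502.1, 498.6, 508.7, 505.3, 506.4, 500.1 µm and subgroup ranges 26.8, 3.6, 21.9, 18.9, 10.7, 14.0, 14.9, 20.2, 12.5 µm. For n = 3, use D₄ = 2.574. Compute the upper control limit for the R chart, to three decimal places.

R̄ = (26.8 + 3.6 + 21.9 + 18.9 + 10.7 + 14.0 + 14.9 + 20.2 + 12.5) / 9 = 143.5000 / 9 = 15.9444
UCL_R = D₄·R̄ = 2.574 × 15.9444 = 41.0410

41.041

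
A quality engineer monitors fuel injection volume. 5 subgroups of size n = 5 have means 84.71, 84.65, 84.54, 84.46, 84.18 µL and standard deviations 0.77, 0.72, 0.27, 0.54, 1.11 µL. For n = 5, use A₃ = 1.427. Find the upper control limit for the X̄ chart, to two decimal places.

X̄̄ = (84.71 + 84.65 + 84.54 + 84.46 + 84.18) / 5 = 84.5080
s̄ = (0.77 + 0.72 + 0.27 + 0.54 + 1.11) / 5 = 0.6820
UCL = X̄̄ + A₃·s̄ = 84.5080 + 1.427 × 0.6820 = 85.4812

85.48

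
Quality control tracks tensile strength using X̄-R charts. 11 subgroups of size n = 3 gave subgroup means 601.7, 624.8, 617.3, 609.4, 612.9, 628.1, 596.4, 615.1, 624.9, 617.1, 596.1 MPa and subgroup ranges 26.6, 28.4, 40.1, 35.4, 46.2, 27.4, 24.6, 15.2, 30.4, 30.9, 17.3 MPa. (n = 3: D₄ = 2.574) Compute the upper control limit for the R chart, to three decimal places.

R̄ = (26.6 + 28.4 + 40.1 + 35.4 + 46.2 + 27.4 + 24.6 + 15.2 + 30.4 + 30.9 + 17.3) / 11 = 322.5000 / 11 = 29.3182
UCL_R = D₄·R̄ = 2.574 × 29.3182 = 75.4650

75.465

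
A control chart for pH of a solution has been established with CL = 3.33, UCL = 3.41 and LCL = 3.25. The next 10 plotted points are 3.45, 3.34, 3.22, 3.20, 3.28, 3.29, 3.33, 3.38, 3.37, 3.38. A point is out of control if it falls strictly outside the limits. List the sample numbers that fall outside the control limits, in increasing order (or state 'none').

1, 3, 4

Compare each point to [3.25, 3.41]: sample 1 = 3.45 > UCL; sample 3 = 3.22 < LCL; sample 4 = 3.20 < LCL.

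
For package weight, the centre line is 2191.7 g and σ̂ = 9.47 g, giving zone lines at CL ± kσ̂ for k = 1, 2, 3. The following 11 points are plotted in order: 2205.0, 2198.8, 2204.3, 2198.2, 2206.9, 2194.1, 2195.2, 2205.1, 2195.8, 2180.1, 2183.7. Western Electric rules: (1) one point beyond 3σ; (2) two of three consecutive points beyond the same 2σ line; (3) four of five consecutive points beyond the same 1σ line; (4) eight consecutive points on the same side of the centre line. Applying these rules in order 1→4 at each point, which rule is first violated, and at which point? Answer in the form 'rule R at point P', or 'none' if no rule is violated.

Zone of each point (C = within 1σ̂, B = 1σ̂–2σ̂, A = 2σ̂–3σ̂, * = beyond 3σ̂; sign = side of CL): 1:+B, 2:+C, 3:+B, 4:+C, 5:+B, 6:+C, 7:+C, 8:+B, 9:+C, 10:-B, 11:-C
Rule 4 (eight consecutive points on the same side of the centre line) is satisfied at point 8.

rule 4 at point 8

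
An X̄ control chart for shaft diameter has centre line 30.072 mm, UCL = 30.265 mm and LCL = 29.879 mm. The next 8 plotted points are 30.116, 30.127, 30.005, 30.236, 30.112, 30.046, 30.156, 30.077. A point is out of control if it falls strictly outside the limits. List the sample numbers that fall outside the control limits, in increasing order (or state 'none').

All 8 points lie within [29.879, 30.265].

none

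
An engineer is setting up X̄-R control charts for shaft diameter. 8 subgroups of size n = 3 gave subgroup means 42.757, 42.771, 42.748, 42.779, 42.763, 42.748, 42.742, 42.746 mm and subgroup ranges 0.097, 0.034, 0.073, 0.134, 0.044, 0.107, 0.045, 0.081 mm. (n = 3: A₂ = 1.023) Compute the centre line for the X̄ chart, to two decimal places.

42.76

X̄̄ = (42.757 + 42.771 + 42.748 + 42.779 + 42.763 + 42.748 + 42.742 + 42.746) / 8 = 342.0540 / 8 = 42.7567
CL = X̄̄ = 42.7567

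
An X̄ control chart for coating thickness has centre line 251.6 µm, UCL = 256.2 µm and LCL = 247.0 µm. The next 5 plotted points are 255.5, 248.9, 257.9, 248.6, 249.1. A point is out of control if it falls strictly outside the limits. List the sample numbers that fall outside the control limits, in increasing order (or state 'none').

Compare each point to [247.0, 256.2]: sample 3 = 257.9 > UCL.

3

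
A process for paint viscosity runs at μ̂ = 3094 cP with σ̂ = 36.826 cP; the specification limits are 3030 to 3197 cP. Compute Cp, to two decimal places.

0.76

Cp = (USL − LSL) / (6σ̂) = (3197 − 3030) / (6 × 36.826) = 167.0000 / 220.9560 = 0.7558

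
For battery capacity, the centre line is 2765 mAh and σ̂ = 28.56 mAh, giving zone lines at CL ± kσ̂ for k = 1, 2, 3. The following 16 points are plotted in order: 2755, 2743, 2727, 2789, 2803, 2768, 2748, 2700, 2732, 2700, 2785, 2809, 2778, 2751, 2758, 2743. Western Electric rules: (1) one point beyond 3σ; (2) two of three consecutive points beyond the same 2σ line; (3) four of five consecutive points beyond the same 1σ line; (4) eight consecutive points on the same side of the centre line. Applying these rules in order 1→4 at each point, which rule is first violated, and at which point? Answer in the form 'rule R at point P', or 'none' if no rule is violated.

rule 2 at point 10

Zone of each point (C = within 1σ̂, B = 1σ̂–2σ̂, A = 2σ̂–3σ̂, * = beyond 3σ̂; sign = side of CL): 1:-C, 2:-C, 3:-B, 4:+C, 5:+B, 6:+C, 7:-C, 8:-A, 9:-B, 10:-A, 11:+C, 12:+B, 13:+C, 14:-C, 15:-C, 16:-C
Rule 2 (two of three consecutive points beyond the same 2σ limit) is satisfied at point 10.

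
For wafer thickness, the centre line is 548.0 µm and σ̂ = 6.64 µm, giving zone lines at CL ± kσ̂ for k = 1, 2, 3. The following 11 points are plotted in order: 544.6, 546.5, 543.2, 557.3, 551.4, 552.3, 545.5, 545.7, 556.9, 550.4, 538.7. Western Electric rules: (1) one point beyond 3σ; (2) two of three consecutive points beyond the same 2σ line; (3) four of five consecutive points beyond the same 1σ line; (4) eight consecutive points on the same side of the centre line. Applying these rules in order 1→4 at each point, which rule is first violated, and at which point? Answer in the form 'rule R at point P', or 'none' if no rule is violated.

none

Zone of each point (C = within 1σ̂, B = 1σ̂–2σ̂, A = 2σ̂–3σ̂, * = beyond 3σ̂; sign = side of CL): 1:-C, 2:-C, 3:-C, 4:+B, 5:+C, 6:+C, 7:-C, 8:-C, 9:+B, 10:+C, 11:-B
No rule fires across all 11 points.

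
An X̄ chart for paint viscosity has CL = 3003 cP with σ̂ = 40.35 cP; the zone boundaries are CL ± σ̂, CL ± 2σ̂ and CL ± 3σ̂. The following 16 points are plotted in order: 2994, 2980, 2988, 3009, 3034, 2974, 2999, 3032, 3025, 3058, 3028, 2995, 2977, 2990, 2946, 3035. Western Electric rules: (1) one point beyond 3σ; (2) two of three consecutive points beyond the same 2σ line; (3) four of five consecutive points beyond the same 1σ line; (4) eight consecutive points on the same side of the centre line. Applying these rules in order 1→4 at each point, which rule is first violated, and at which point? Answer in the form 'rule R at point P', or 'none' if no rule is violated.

Zone of each point (C = within 1σ̂, B = 1σ̂–2σ̂, A = 2σ̂–3σ̂, * = beyond 3σ̂; sign = side of CL): 1:-C, 2:-C, 3:-C, 4:+C, 5:+C, 6:-C, 7:-C, 8:+C, 9:+C, 10:+B, 11:+C, 12:-C, 13:-C, 14:-C, 15:-B, 16:+C
No rule fires across all 16 points.

none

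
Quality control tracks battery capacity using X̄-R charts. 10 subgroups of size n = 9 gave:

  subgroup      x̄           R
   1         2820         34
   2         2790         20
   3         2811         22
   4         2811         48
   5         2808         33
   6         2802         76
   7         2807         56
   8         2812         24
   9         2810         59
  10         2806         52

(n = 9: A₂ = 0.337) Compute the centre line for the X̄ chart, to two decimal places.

2807.70

X̄̄ = (2820 + 2790 + 2811 + 2811 + 2808 + 2802 + 2807 + 2812 + 2810 + 2806) / 10 = 28077.0000 / 10 = 2807.7000
CL = X̄̄ = 2807.7000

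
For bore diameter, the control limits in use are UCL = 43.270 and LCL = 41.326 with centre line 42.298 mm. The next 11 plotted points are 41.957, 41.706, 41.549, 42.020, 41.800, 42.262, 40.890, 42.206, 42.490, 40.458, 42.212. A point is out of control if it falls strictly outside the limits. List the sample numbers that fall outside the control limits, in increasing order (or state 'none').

Compare each point to [41.326, 43.270]: sample 7 = 40.890 < LCL; sample 10 = 40.458 < LCL.

7, 10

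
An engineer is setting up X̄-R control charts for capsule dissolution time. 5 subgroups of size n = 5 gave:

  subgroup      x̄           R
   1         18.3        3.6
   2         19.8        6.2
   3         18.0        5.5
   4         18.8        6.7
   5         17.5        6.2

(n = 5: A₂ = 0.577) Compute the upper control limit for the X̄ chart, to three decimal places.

X̄̄ = (18.3 + 19.8 + 18.0 + 18.8 + 17.5) / 5 = 92.4000 / 5 = 18.4800
R̄ = (3.6 + 6.2 + 5.5 + 6.7 + 6.2) / 5 = 28.2000 / 5 = 5.6400
UCL = X̄̄ + A₂·R̄ = 18.4800 + 0.577 × 5.6400 = 21.7343

21.734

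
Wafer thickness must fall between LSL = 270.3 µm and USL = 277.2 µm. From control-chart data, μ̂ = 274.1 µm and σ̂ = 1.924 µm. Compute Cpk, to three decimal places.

Cpu = (USL − μ̂) / (3σ̂) = (277.2 − 274.1) / (3 × 1.924) = 0.5371; Cpl = (μ̂ − LSL) / (3σ̂) = (274.1 − 270.3) / (3 × 1.924) = 0.6584; Cpk = min(Cpu, Cpl) = 0.5371

0.537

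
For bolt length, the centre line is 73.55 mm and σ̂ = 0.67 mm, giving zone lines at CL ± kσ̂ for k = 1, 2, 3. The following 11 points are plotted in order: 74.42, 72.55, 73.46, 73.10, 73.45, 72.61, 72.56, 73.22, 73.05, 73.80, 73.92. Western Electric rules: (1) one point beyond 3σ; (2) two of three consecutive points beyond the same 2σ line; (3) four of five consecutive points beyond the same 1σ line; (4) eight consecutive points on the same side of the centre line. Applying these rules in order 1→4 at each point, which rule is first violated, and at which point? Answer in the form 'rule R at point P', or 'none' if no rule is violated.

Zone of each point (C = within 1σ̂, B = 1σ̂–2σ̂, A = 2σ̂–3σ̂, * = beyond 3σ̂; sign = side of CL): 1:+B, 2:-B, 3:-C, 4:-C, 5:-C, 6:-B, 7:-B, 8:-C, 9:-C, 10:+C, 11:+C
Rule 4 (eight consecutive points on the same side of the centre line) is satisfied at point 9.

rule 4 at point 9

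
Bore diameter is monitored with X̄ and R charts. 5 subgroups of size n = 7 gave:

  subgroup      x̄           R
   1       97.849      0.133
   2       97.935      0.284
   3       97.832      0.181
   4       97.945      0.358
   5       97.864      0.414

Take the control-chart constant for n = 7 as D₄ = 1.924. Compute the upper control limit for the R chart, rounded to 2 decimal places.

0.53

R̄ = (0.133 + 0.284 + 0.181 + 0.358 + 0.414) / 5 = 1.3700 / 5 = 0.2740
UCL_R = D₄·R̄ = 1.924 × 0.2740 = 0.5272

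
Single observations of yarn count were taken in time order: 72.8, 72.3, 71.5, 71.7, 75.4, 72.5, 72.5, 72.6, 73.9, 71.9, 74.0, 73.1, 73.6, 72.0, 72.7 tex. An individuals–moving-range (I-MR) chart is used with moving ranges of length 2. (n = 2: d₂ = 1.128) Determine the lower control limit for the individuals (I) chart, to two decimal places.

69.55

X̄ = (72.8 + 72.3 + 71.5 + 71.7 + 75.4 + 72.5 + 72.5 + 72.6 + 73.9 + 71.9 + 74.0 + 73.1 + 73.6 + 72.0 + 72.7) / 15 = 72.8333
Moving ranges: 0.5, 0.8, 0.2, 3.7, 2.9, 0.0, 0.1, 1.3, 2.0, 2.1, 0.9, 0.5, 1.6, 0.7; M̄R̄ = 17.3000 / 14 = 1.2357
LCL = X̄ − 3·M̄R̄/d₂ = 72.8333 − 3 × 1.2357 / 1.128 = 69.5469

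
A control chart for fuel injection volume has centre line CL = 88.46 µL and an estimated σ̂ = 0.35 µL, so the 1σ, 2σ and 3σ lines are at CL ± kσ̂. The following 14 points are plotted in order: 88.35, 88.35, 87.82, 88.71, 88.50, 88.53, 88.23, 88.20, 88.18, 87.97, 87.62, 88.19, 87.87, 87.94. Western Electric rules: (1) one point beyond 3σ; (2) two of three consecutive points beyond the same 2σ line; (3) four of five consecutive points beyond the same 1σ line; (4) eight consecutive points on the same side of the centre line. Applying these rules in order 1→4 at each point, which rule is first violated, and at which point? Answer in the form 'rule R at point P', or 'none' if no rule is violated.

rule 3 at point 14

Zone of each point (C = within 1σ̂, B = 1σ̂–2σ̂, A = 2σ̂–3σ̂, * = beyond 3σ̂; sign = side of CL): 1:-C, 2:-C, 3:-B, 4:+C, 5:+C, 6:+C, 7:-C, 8:-C, 9:-C, 10:-B, 11:-A, 12:-C, 13:-B, 14:-B
Rule 3 (four of five consecutive points beyond the same 1σ limit) is satisfied at point 14.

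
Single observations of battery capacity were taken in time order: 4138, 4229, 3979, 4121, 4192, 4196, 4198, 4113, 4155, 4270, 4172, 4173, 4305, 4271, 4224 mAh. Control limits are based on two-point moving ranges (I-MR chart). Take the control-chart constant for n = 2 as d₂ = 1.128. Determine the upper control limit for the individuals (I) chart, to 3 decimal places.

X̄ = (4138 + 4229 + 3979 + 4121 + 4192 + 4196 + 4198 + 4113 + 4155 + 4270 + 4172 + 4173 + 4305 + 4271 + 4224) / 15 = 4182.4000
Moving ranges: 91, 250, 142, 71, 4, 2, 85, 42, 115, 98, 1, 132, 34, 47; M̄R̄ = 1114.0000 / 14 = 79.5714
UCL = X̄ + 3·M̄R̄/d₂ = 4182.4000 + 3 × 79.5714 / 1.128 = 4394.0261

4394.026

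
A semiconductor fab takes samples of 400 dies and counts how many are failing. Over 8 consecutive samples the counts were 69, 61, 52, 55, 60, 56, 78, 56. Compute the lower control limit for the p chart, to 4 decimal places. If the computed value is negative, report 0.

0.0983

p̄ = Σdᵢ / (k·n) = 487 / (8 × 400) = 0.15219
LCL = p̄ − 3·√(p̄(1−p̄)/n) = 0.15219 − 3 × 0.01796 = 0.09831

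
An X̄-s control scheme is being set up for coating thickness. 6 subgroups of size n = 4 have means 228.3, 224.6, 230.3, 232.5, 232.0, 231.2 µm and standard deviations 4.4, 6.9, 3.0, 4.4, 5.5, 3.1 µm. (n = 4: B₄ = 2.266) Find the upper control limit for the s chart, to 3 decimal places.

s̄ = (4.4 + 6.9 + 3.0 + 4.4 + 5.5 + 3.1) / 6 = 4.5500
UCL_s = B₄·s̄ = 2.266 × 4.5500 = 10.3103

10.310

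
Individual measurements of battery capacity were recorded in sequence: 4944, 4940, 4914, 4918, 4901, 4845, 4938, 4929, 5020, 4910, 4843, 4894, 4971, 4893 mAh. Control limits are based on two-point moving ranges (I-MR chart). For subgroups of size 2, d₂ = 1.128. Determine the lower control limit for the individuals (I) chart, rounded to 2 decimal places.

4778.84

X̄ = (4944 + 4940 + 4914 + 4918 + 4901 + 4845 + 4938 + 4929 + 5020 + 4910 + 4843 + 4894 + 4971 + 4893) / 14 = 4918.5714
Moving ranges: 4, 26, 4, 17, 56, 93, 9, 91, 110, 67, 51, 77, 78; M̄R̄ = 683.0000 / 13 = 52.5385
LCL = X̄ − 3·M̄R̄/d₂ = 4918.5714 − 3 × 52.5385 / 1.128 = 4778.8415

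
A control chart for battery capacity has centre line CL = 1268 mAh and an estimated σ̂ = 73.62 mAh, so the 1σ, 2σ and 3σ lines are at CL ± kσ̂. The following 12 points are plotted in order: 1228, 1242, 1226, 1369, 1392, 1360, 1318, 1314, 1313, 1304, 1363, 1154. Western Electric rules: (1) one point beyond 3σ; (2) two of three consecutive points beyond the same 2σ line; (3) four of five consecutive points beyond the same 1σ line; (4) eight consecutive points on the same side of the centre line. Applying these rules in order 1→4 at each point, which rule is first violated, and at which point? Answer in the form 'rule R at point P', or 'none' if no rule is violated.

rule 4 at point 11

Zone of each point (C = within 1σ̂, B = 1σ̂–2σ̂, A = 2σ̂–3σ̂, * = beyond 3σ̂; sign = side of CL): 1:-C, 2:-C, 3:-C, 4:+B, 5:+B, 6:+B, 7:+C, 8:+C, 9:+C, 10:+C, 11:+B, 12:-B
Rule 4 (eight consecutive points on the same side of the centre line) is satisfied at point 11.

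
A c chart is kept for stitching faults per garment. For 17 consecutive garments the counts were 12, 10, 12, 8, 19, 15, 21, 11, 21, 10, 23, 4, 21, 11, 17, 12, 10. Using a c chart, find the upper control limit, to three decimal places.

c̄ = (12 + 10 + 12 + 8 + 19 + 15 + 21 + 11 + 21 + 10 + 23 + 4 + 21 + 11 + 17 + 12 + 10) / 17 = 237 / 17 = 13.9412
UCL = c̄ + 3√c̄ = 13.9412 + 3 × √13.9412 = 13.9412 + 3 × 3.7338 = 25.1425

25.143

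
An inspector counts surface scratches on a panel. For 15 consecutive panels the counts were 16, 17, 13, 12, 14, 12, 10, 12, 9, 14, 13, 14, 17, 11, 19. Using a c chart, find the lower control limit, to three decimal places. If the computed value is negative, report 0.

2.497

c̄ = (16 + 17 + 13 + 12 + 14 + 12 + 10 + 12 + 9 + 14 + 13 + 14 + 17 + 11 + 19) / 15 = 203 / 15 = 13.5333
LCL = c̄ − 3√c̄ = 13.5333 − 3 × 3.6788 = 2.4970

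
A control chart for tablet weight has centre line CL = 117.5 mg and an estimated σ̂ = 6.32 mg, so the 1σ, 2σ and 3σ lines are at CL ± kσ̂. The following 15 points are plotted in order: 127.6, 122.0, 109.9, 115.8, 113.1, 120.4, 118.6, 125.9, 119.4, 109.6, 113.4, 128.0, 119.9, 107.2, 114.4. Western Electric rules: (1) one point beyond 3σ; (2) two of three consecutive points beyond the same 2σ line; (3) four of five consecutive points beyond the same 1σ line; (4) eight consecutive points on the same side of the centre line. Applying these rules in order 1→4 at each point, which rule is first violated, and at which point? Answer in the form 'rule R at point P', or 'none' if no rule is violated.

Zone of each point (C = within 1σ̂, B = 1σ̂–2σ̂, A = 2σ̂–3σ̂, * = beyond 3σ̂; sign = side of CL): 1:+B, 2:+C, 3:-B, 4:-C, 5:-C, 6:+C, 7:+C, 8:+B, 9:+C, 10:-B, 11:-C, 12:+B, 13:+C, 14:-B, 15:-C
No rule fires across all 15 points.

none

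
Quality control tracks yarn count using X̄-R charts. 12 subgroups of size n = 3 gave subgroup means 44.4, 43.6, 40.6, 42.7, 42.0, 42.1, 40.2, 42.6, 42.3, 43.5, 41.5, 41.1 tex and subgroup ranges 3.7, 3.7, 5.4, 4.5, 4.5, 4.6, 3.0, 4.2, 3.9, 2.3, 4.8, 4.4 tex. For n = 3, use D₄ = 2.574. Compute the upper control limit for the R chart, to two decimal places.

10.51

R̄ = (3.7 + 3.7 + 5.4 + 4.5 + 4.5 + 4.6 + 3.0 + 4.2 + 3.9 + 2.3 + 4.8 + 4.4) / 12 = 49.0000 / 12 = 4.0833
UCL_R = D₄·R̄ = 2.574 × 4.0833 = 10.5105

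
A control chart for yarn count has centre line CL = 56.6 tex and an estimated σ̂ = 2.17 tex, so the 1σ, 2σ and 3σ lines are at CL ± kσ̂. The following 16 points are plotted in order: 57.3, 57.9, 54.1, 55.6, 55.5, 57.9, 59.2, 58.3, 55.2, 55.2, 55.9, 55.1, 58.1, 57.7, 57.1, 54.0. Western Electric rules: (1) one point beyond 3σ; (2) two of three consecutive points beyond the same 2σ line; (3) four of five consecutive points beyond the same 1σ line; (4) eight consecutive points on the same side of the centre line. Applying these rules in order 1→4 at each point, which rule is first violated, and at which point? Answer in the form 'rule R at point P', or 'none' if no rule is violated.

none

Zone of each point (C = within 1σ̂, B = 1σ̂–2σ̂, A = 2σ̂–3σ̂, * = beyond 3σ̂; sign = side of CL): 1:+C, 2:+C, 3:-B, 4:-C, 5:-C, 6:+C, 7:+B, 8:+C, 9:-C, 10:-C, 11:-C, 12:-C, 13:+C, 14:+C, 15:+C, 16:-B
No rule fires across all 16 points.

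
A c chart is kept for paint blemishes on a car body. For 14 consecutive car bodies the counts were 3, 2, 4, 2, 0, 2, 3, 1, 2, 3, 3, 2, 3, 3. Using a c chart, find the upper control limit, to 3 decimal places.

6.963

c̄ = (3 + 2 + 4 + 2 + 0 + 2 + 3 + 1 + 2 + 3 + 3 + 2 + 3 + 3) / 14 = 33 / 14 = 2.3571
UCL = c̄ + 3√c̄ = 2.3571 + 3 × √2.3571 = 2.3571 + 3 × 1.5353 = 6.9630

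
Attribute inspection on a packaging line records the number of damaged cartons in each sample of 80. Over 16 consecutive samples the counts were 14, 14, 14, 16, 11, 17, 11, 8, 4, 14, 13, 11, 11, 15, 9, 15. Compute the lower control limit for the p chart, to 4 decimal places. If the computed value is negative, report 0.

p̄ = Σdᵢ / (k·n) = 197 / (16 × 80) = 0.15391
LCL = p̄ − 3·√(p̄(1−p̄)/n) = 0.15391 − 3 × 0.04035 = 0.03287

0.0329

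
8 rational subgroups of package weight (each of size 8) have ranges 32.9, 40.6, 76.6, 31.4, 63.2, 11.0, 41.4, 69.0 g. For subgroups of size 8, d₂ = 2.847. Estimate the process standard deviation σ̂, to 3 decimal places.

R̄ = (32.9 + 40.6 + 76.6 + 31.4 + 63.2 + 11.0 + 41.4 + 69.0) / 8 = 45.7625
σ̂ = R̄ / d₂ = 45.7625 / 2.847 = 16.0739

16.074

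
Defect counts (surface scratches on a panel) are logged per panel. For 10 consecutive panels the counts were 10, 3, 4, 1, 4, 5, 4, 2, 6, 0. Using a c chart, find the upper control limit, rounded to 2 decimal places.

9.82

c̄ = (10 + 3 + 4 + 1 + 4 + 5 + 4 + 2 + 6 + 0) / 10 = 39 / 10 = 3.9000
UCL = c̄ + 3√c̄ = 3.9000 + 3 × √3.9000 = 3.9000 + 3 × 1.9748 = 9.8245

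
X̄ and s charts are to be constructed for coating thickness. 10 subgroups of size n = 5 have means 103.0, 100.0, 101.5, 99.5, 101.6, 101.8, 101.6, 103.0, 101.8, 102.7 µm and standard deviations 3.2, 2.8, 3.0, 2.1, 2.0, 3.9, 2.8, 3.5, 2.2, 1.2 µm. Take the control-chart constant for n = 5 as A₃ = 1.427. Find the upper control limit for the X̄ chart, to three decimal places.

105.460

X̄̄ = (103.0 + 100.0 + 101.5 + 99.5 + 101.6 + 101.8 + 101.6 + 103.0 + 101.8 + 102.7) / 10 = 101.6500
s̄ = (3.2 + 2.8 + 3.0 + 2.1 + 2.0 + 3.9 + 2.8 + 3.5 + 2.2 + 1.2) / 10 = 2.6700
UCL = X̄̄ + A₃·s̄ = 101.6500 + 1.427 × 2.6700 = 105.4601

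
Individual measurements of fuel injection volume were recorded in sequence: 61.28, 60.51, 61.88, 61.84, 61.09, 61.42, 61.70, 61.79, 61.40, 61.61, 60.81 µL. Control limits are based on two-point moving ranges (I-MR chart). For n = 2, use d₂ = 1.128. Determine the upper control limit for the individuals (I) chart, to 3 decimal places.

62.731

X̄ = (61.28 + 60.51 + 61.88 + 61.84 + 61.09 + 61.42 + 61.70 + 61.79 + 61.40 + 61.61 + 60.81) / 11 = 61.3936
Moving ranges: 0.77, 1.37, 0.04, 0.75, 0.33, 0.28, 0.09, 0.39, 0.21, 0.80; M̄R̄ = 5.0300 / 10 = 0.5030
UCL = X̄ + 3·M̄R̄/d₂ = 61.3936 + 3 × 0.5030 / 1.128 = 62.7314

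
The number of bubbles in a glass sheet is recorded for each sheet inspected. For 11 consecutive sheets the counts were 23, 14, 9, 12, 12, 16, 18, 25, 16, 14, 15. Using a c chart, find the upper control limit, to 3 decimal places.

27.750

c̄ = (23 + 14 + 9 + 12 + 12 + 16 + 18 + 25 + 16 + 14 + 15) / 11 = 174 / 11 = 15.8182
UCL = c̄ + 3√c̄ = 15.8182 + 3 × √15.8182 = 15.8182 + 3 × 3.9772 = 27.7498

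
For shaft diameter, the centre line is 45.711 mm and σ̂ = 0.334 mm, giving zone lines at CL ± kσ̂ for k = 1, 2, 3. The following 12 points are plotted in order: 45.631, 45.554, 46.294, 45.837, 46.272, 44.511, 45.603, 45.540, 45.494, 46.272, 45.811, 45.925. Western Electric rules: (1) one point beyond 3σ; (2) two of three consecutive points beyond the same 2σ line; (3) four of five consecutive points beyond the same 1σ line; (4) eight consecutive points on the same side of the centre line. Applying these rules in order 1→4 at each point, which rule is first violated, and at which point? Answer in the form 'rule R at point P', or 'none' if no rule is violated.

rule 1 at point 6

Zone of each point (C = within 1σ̂, B = 1σ̂–2σ̂, A = 2σ̂–3σ̂, * = beyond 3σ̂; sign = side of CL): 1:-C, 2:-C, 3:+B, 4:+C, 5:+B, 6:-*, 7:-C, 8:-C, 9:-C, 10:+B, 11:+C, 12:+C
Rule 1 (one point beyond the 3σ limits) is satisfied at point 6.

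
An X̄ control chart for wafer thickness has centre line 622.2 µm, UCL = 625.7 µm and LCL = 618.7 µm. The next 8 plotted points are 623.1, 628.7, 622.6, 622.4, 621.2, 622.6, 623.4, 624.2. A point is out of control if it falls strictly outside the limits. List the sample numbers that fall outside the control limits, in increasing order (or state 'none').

Compare each point to [618.7, 625.7]: sample 2 = 628.7 > UCL.

2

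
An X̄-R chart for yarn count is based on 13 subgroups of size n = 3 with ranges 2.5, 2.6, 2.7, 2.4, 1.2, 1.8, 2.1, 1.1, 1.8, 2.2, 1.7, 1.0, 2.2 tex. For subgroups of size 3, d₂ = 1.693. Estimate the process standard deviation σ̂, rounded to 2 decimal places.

R̄ = (2.5 + 2.6 + 2.7 + 2.4 + 1.2 + 1.8 + 2.1 + 1.1 + 1.8 + 2.2 + 1.7 + 1.0 + 2.2) / 13 = 1.9462
σ̂ = R̄ / d₂ = 1.9462 / 1.693 = 1.1495

1.15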